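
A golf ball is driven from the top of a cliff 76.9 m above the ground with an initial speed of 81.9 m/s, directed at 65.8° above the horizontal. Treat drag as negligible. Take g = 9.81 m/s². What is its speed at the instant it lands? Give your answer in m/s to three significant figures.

90.6 m/s

Resolve: vₓ = 81.90 cos 65.8° = 33.57 m/s and v_y0 = 81.90 sin 65.8° = 74.70 m/s.
Vertical motion (up positive, ground at y = 0): 4.905 t² − (74.70) t − 76.9 = 0, so t = (74.70 + √(74.70² + 2·9.81·76.9)) / 9.81 = (74.70 + 84.20) / 9.81 = 16.20 s.
Vertical velocity at impact: v_y = v_y0 − g t = 74.70 − 9.81 × 16.20 = −84.20 m/s.
Speed: |v| = √(vₓ² + v_y²) = √(33.57² + 84.20²) = 90.64 m/s.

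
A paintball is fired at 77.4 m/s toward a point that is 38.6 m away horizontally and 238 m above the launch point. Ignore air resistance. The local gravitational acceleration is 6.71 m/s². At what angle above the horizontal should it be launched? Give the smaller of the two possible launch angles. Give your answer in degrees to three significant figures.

Trajectory: y = x tanθ − g x² (1 + tan²θ)/(2v₀²). With x = 38.6, y = 238, v₀ = 77.4, g = 6.71:
0.8344 tan²θ − 38.6 tanθ + (238.8) = 0.
tanθ = [38.6 ± √(38.6² − 4 × 0.8344 × (238.8))] / (2 × 0.8344) = (38.6 ± 26.32) / 1.669, giving tanθ = 7.358 or 38.90.
θ = 82.26° or 88.53°; the smaller is 82.26°.

82.3°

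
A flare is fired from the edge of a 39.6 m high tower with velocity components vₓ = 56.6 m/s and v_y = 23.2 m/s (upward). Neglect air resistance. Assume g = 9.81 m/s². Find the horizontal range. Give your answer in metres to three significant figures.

343 m

The projectile lands when y = 39.6 + (23.20) t − ½·9.81·t² = 0. Positive root: t = (23.20 + √(23.20² + 2·9.81·39.6)) / 9.81 = (23.20 + 36.27) / 9.81 = 6.062 s.
Horizontal distance: R = vₓ t = 56.60 × 6.062 = 343.1 m.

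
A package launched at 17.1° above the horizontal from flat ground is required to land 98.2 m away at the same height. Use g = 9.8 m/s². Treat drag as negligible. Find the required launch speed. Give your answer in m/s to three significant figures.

Level-ground range: R = v₀² sin(2θ)/g, so v₀ = √(gR / sin 2θ).
v₀ = √(9.80 × 98.2 / sin 34.20°) = √(962.4 / 0.5621) = √1712.1 = 41.38 m/s.

41.4 m/s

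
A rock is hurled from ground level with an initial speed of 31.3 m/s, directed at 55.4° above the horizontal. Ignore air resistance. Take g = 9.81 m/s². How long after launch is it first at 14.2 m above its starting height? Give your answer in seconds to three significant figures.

0.626 s

Components: vₓ = 31.30 cos 55.4° = 17.77 m/s, v_y0 = 31.30 sin 55.4° = 25.76 m/s.
Set y = v_y0 t − ½ g t² = 14.2: 4.905 t² − 25.76 t + 14.2 = 0.
t = [25.76 ± √(25.76² − 2·9.81·14.2)] / 9.81 = (25.76 ± 19.63) / 9.81, so t = 0.6257 s or t = 4.627 s.
The first (ascending) time is 0.6257 s.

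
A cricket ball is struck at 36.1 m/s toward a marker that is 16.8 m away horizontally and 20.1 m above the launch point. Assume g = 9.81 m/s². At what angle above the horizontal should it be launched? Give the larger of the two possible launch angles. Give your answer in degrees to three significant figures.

Trajectory: y = x tanθ − g x² (1 + tan²θ)/(2v₀²). With x = 16.8, y = 20.1, v₀ = 36.1, g = 9.81:
1.062 tan²θ − 16.8 tanθ + (21.16) = 0.
tanθ = [16.8 ± √(16.8² − 4 × 1.062 × (21.16))] / (2 × 1.062) = (16.8 ± 13.87) / 2.125, giving tanθ = 1.380 or 14.43.
θ = 54.07° or 86.04°; the larger is 86.04°.

86.0°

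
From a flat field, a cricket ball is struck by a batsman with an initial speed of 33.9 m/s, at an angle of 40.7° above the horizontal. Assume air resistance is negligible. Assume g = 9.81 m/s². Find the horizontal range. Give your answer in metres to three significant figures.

Resolve: vₓ = 33.90 cos 40.7° = 25.70 m/s and v_y0 = 33.90 sin 40.7° = 22.11 m/s.
Flight time T = 2 v_y0 / g = 4.507 s.
Range: R = vₓ T = 25.70 × 4.507 = 115.8 m.

116 m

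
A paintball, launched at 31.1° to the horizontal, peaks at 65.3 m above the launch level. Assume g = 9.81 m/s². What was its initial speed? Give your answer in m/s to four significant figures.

At the peak v_y = 0, so v_y0 = √(2gH) = √(2 × 9.81 × 65.3) = 35.79 m/s.
v_y0 = v₀ sin θ ⇒ v₀ = 35.79 / sin 31.1° = 69.30 m/s.

69.30 m/s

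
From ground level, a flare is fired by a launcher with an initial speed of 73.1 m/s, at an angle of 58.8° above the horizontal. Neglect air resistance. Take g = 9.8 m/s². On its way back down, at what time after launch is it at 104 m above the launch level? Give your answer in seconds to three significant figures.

Resolve: vₓ = 73.10 cos 58.8° = 37.87 m/s and v_y0 = 73.10 sin 58.8° = 62.53 m/s.
Require v_y0 t − ½ g t² = 104, i.e. 4.900 t² − 62.53 t + 104 = 0.
t = [62.53 ± √(62.53² − 2·9.80·104)] / 9.80 = (62.53 ± 43.26) / 9.80, so t = 1.966 s or t = 10.79 s.
The descending-branch root is 10.79 s.

10.8 s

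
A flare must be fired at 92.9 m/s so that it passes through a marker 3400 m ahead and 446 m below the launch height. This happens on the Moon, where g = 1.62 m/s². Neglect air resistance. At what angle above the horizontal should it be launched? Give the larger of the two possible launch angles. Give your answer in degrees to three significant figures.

Trajectory: y = x tanθ − g x² (1 + tan²θ)/(2v₀²). With x = 3400, y = −446, v₀ = 92.9, g = 1.62:
1085 tan²θ − 3400 tanθ + (639.0) = 0.
tanθ = [3400 ± √(3400² − 4 × 1085 × (639.0))] / (2 × 1085) = (3400 ± 2964) / 2170, giving tanθ = 0.2008 or 2.933.
θ = 11.35° or 71.17°; the larger is 71.17°.

71.2°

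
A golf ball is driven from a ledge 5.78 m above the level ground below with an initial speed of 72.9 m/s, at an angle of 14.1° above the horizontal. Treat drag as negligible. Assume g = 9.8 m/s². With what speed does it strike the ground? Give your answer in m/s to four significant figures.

73.67 m/s

vₓ = 72.90 cos 14.1° = 70.70 m/s; v_y0 = 72.90 sin 14.1° = 17.76 m/s.
Vertical motion (up positive, ground at y = 0): 4.900 t² − (17.76) t − 5.78 = 0, so t = (17.76 + √(17.76² + 2·9.80·5.78)) / 9.80 = (17.76 + 20.70) / 9.80 = 3.925 s.
Vertical velocity at impact: v_y = v_y0 − g t = 17.76 − 9.80 × 3.925 = −20.70 m/s.
Speed: |v| = √(vₓ² + v_y²) = √(70.70² + 20.70²) = 73.67 m/s.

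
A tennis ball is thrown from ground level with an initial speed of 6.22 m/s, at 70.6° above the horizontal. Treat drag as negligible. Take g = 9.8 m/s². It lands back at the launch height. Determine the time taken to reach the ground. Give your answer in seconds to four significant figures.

vₓ = 6.220 cos 70.6° = 2.066 m/s; v_y0 = 6.220 sin 70.6° = 5.867 m/s.
Time of flight on level ground: T = 2 v_y0 / g = 2 × 5.867 / 9.80 = 1.197 s.

1.197 s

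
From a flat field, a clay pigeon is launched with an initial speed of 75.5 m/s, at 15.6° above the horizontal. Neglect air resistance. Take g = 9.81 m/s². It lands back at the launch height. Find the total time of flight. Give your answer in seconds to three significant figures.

4.14 s

vₓ = 75.50 cos 15.6° = 72.72 m/s; v_y0 = 75.50 sin 15.6° = 20.30 m/s.
Landing at launch height ⇒ T = 2 v_y0 / g = 2 × 20.30 / 9.81 = 4.139 s.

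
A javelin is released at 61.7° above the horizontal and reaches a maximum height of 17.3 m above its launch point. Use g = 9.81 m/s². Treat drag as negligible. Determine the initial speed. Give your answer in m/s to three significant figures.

20.9 m/s

At the peak v_y = 0, so v_y0 = √(2gH) = √(2 × 9.81 × 17.3) = 18.42 m/s.
v_y0 = v₀ sin θ ⇒ v₀ = 18.42 / sin 61.7° = 20.92 m/s.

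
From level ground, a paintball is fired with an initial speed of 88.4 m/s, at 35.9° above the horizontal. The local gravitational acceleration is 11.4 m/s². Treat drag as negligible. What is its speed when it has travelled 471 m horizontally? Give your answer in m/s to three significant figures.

Horizontal component vₓ = 88.40 cos 35.9° = 71.61 m/s; vertical v_y0 = 88.40 sin 35.9° = 51.84 m/s.
x = vₓ t ⇒ t = 471/71.61 = 6.578 s.
Vertical velocity there: v_y = v_y0 − g t = 51.84 − 11.4 × 6.578 = −23.15 m/s.
Speed: √(vₓ² + v_y²) = √(71.61² + 23.15²) = 75.26 m/s.

75.3 m/s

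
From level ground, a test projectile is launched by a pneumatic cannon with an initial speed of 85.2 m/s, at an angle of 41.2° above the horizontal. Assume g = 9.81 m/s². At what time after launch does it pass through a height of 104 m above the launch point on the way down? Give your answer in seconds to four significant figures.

vₓ = 85.20 cos 41.2° = 64.11 m/s; v_y0 = 85.20 sin 41.2° = 56.12 m/s.
Height y(t) = 56.12 t − 4.905 t² = 104 gives 4.905 t² − 56.12 t + 104 = 0.
t = [56.12 ± √(56.12² − 2·9.81·104)] / 9.81 = (56.12 ± 33.30) / 9.81, so t = 2.326 s or t = 9.115 s.
The descending-branch root is 9.115 s.

9.115 s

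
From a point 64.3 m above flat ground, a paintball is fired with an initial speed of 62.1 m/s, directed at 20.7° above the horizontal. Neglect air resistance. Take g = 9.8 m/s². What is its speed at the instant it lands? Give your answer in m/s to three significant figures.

Components: vₓ = 62.10 cos 20.7° = 58.09 m/s, v_y0 = 62.10 sin 20.7° = 21.95 m/s.
Vertical motion (up positive, ground at y = 0): 4.900 t² − (21.95) t − 64.3 = 0, so t = (21.95 + √(21.95² + 2·9.80·64.3)) / 9.80 = (21.95 + 41.74) / 9.80 = 6.499 s.
Vertical velocity at impact: v_y = v_y0 − g t = 21.95 − 9.80 × 6.499 = −41.74 m/s.
Speed: |v| = √(vₓ² + v_y²) = √(58.09² + 41.74²) = 71.53 m/s.

71.5 m/s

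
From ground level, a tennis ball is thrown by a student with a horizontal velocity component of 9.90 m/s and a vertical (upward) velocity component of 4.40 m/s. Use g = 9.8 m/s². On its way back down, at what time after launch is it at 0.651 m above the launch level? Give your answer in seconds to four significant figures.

Height y(t) = 4.400 t − 4.900 t² = 0.651 gives 4.900 t² − 4.400 t + 0.651 = 0.
Quadratic formula: t = (4.400 ± √6.6004) / 9.80 = (4.400 ± 2.569) / 9.80 → t = 0.1868 s or 0.7111 s.
The descending-branch root is 0.7111 s.

0.7111 s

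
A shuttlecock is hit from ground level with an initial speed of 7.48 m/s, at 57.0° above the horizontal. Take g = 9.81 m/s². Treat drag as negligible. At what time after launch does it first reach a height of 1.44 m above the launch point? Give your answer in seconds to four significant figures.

0.2998 s

Horizontal component vₓ = 7.480 cos 57.0° = 4.074 m/s; vertical v_y0 = 7.480 sin 57.0° = 6.273 m/s.
Height y(t) = 6.273 t − 4.905 t² = 1.44 gives 4.905 t² − 6.273 t + 1.44 = 0.
Quadratic formula: t = (6.273 ± √11.101) / 9.81 = (6.273 ± 3.332) / 9.81 → t = 0.2998 s or 0.9791 s.
The first (ascending) time is 0.2998 s.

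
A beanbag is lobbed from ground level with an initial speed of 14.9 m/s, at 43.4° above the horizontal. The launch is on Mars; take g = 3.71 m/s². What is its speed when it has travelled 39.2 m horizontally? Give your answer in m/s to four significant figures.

11.29 m/s

Resolve: vₓ = 14.90 cos 43.4° = 10.83 m/s and v_y0 = 14.90 sin 43.4° = 10.24 m/s.
Time to reach x = 39.2 m: t = x/vₓ = 39.2/10.83 = 3.621 s.
Vertical velocity there: v_y = v_y0 − g t = 10.24 − 3.71 × 3.621 = −3.196 m/s.
Speed: √(vₓ² + v_y²) = √(10.83² + 3.196²) = 11.29 m/s.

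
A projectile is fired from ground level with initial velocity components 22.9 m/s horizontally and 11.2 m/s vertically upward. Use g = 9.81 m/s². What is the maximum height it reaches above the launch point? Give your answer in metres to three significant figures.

At the apex v_y = 0, so H = v_y0²/(2g) = 11.20²/19.62 = 6.393 m.

6.39 m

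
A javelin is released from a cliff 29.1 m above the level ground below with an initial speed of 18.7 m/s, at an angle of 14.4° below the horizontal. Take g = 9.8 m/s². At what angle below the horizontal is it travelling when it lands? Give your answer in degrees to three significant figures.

53.3°

vₓ = 18.70 cos 14.4° = 18.11 m/s; v_y0 = −4.651 m/s (downward).
With up positive and y = 0 at the ground: y(t) = 29.1 + (−4.651) t − 4.900 t². Setting y = 0 and taking the positive root: t = [−4.651 + √(4.651² + 2·9.80·29.1)] / 9.80 = (−4.651 + 24.33) / 9.80 = 2.008 s.
At impact: v_y = v_y0 − g t = −24.33 m/s; vₓ = 18.11 m/s.
Angle below horizontal: arctan(|v_y|/vₓ) = arctan(24.33/18.11) = 53.33°.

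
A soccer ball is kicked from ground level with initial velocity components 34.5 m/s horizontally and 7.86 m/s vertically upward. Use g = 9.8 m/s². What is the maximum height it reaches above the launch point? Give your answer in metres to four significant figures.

Maximum height: H = v_y0² / (2g) = 7.860² / (2 × 9.80) = 3.152 m.

3.152 m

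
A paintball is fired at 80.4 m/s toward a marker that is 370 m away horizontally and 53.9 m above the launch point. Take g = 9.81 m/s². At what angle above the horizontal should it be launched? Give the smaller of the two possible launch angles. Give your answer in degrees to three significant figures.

Trajectory: y = x tanθ − g x² (1 + tan²θ)/(2v₀²). With x = 370, y = 53.9, v₀ = 80.4, g = 9.81:
103.9 tan²θ − 370 tanθ + (157.8) = 0.
tanθ = [370 ± √(370² − 4 × 103.9 × (157.8))] / (2 × 103.9) = (370 ± 267.1) / 207.8, giving tanθ = 0.4953 or 3.067.
θ = 26.35° or 71.94°; the smaller is 26.35°.

26.3°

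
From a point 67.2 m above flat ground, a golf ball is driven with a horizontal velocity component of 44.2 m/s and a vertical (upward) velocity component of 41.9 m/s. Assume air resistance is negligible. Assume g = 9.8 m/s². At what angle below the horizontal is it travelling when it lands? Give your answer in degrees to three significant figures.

The projectile lands when y = 67.2 + (41.90) t − ½·9.80·t² = 0. Positive root: t = (41.90 + √(41.90² + 2·9.80·67.2)) / 9.80 = (41.90 + 55.43) / 9.80 = 9.932 s.
At impact: v_y = v_y0 − g t = −55.43 m/s; vₓ = 44.20 m/s.
Angle below horizontal: arctan(|v_y|/vₓ) = arctan(55.43/44.20) = 51.43°.

51.4°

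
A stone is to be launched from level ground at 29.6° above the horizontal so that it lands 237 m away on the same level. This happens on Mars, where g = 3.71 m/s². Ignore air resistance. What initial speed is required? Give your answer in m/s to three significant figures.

32.0 m/s

Level-ground range: R = v₀² sin(2θ)/g, so v₀ = √(gR / sin 2θ).
v₀ = √(3.71 × 237 / sin 59.20°) = √(879.3 / 0.8590) = √1023.6 = 31.99 m/s.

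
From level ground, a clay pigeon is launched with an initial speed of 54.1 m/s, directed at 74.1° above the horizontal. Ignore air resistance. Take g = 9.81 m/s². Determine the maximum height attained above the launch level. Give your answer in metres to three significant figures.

138 m

Components: vₓ = 54.10 cos 74.1° = 14.82 m/s, v_y0 = 54.10 sin 74.1° = 52.03 m/s.
Maximum height: H = v_y0² / (2g) = 52.03² / (2 × 9.81) = 138.0 m.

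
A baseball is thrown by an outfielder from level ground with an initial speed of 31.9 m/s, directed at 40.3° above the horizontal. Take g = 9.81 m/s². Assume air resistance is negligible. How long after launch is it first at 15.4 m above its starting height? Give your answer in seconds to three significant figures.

0.970 s

vₓ = 31.90 cos 40.3° = 24.33 m/s; v_y0 = 31.90 sin 40.3° = 20.63 m/s.
Height y(t) = 20.63 t − 4.905 t² = 15.4 gives 4.905 t² − 20.63 t + 15.4 = 0.
t = [20.63 ± √(20.63² − 2·9.81·15.4)] / 9.81 = (20.63 ± 11.12) / 9.81, so t = 0.9701 s or t = 3.236 s.
The first (ascending) time is 0.9701 s.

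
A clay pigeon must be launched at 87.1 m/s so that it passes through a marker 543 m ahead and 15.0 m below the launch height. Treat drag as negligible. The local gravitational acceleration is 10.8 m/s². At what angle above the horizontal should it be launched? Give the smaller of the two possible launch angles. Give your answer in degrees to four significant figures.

Trajectory: y = x tanθ − g x² (1 + tan²θ)/(2v₀²). With x = 543, y = −15.0, v₀ = 87.1, g = 10.8:
209.9 tan²θ − 543 tanθ + (194.9) = 0.
tanθ = [543 ± √(543² − 4 × 209.9 × (194.9))] / (2 × 209.9) = (543 ± 362.3) / 419.7, giving tanθ = 0.4305 or 2.157.
θ = 23.29° or 65.12°; the smaller is 23.29°.

23.29°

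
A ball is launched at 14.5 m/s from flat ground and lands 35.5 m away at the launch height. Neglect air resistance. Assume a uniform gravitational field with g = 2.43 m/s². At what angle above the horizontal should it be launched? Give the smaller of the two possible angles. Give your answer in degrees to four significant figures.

R = v₀² sin 2θ / g gives sin 2θ = gR/v₀² = 2.43·35.5/14.5² = 0.4103.
2θ = 24.22° or 180° − 24.22° = 155.8°, so θ = 12.11° or 77.89°.
The smaller angle is 12.11°.

12.11°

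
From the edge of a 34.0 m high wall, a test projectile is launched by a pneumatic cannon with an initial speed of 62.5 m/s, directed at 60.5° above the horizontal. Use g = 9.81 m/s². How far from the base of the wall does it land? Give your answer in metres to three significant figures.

Components: vₓ = 62.50 cos 60.5° = 30.78 m/s, v_y0 = 62.50 sin 60.5° = 54.40 m/s.
With up positive and y = 0 at the ground: y(t) = 34.0 + (54.40) t − 4.905 t². Setting y = 0 and taking the positive root: t = [54.40 + √(54.40² + 2·9.81·34.0)] / 9.81 = (54.40 + 60.22) / 9.81 = 11.68 s.
Horizontal distance: R = vₓ t = 30.78 × 11.68 = 359.6 m.

360 m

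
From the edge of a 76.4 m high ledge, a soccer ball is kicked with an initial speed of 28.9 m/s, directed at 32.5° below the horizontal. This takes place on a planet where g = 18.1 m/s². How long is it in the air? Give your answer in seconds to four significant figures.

2.172 s

Components: vₓ = 28.90 cos 32.5° = 24.37 m/s, v_y0 = −15.53 m/s (downward).
Vertical motion (up positive, ground at y = 0): 9.050 t² − (−15.53) t − 76.4 = 0, so t = (−15.53 + √(15.53² + 2·18.1·76.4)) / 18.1 = (−15.53 + 54.83) / 18.1 = 2.172 s.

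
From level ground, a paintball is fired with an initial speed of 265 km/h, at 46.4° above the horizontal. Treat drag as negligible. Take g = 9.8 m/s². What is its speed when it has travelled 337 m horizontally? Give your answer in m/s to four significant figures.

Convert: 265 km/h = 265/3.6 = 73.61 m/s.
Horizontal component vₓ = 73.61 cos 46.4° = 50.76 m/s; vertical v_y0 = 73.61 sin 46.4° = 53.31 m/s.
At x = 337 m, t = x/vₓ = 337/50.76 = 6.639 s.
Vertical velocity there: v_y = v_y0 − g t = 53.31 − 9.80 × 6.639 = −11.75 m/s.
Speed: √(vₓ² + v_y²) = √(50.76² + 11.75²) = 52.11 m/s.

52.11 m/s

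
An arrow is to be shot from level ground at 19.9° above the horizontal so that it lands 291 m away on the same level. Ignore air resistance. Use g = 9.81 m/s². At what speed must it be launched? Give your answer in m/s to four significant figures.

Level-ground range: R = v₀² sin(2θ)/g, so v₀ = √(gR / sin 2θ).
v₀ = √(9.81 × 291 / sin 39.80°) = √(2855 / 0.6401) = √4459.7 = 66.78 m/s.

66.78 m/s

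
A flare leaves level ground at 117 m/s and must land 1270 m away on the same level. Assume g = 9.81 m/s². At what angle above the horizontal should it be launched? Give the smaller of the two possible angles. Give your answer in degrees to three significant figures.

32.8°

R = v₀² sin 2θ / g gives sin 2θ = gR/v₀² = 9.81·1270/117² = 0.9101.
2θ = 65.52° or 180° − 65.52° = 114.5°, so θ = 32.76° or 57.24°.
The smaller angle is 32.76°.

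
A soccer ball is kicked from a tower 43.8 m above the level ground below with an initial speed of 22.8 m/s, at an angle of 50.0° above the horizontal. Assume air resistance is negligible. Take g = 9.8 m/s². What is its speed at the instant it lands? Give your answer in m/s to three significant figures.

37.1 m/s

Horizontal component vₓ = 22.80 cos 50.0° = 14.66 m/s; vertical v_y0 = 22.80 sin 50.0° = 17.47 m/s.
Vertical motion (up positive, ground at y = 0): 4.900 t² − (17.47) t − 43.8 = 0, so t = (17.47 + √(17.47² + 2·9.80·43.8)) / 9.80 = (17.47 + 34.11) / 9.80 = 5.263 s.
Vertical velocity at impact: v_y = v_y0 − g t = 17.47 − 9.80 × 5.263 = −34.11 m/s.
Speed: |v| = √(vₓ² + v_y²) = √(14.66² + 34.11²) = 37.13 m/s.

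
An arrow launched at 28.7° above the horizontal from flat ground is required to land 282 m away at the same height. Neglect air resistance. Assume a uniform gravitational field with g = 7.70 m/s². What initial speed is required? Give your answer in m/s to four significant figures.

50.77 m/s

Level-ground range: R = v₀² sin(2θ)/g, so v₀ = √(gR / sin 2θ).
v₀ = √(7.70 × 282 / sin 57.40°) = √(2171 / 0.8425) = √2577.5 = 50.77 m/s.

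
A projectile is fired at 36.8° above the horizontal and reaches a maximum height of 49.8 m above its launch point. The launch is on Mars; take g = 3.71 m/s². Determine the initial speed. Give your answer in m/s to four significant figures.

At the peak v_y = 0, so v_y0 = √(2gH) = √(2 × 3.71 × 49.8) = 19.22 m/s.
v_y0 = v₀ sin θ ⇒ v₀ = 19.22 / sin 36.8° = 32.09 m/s.

32.09 m/s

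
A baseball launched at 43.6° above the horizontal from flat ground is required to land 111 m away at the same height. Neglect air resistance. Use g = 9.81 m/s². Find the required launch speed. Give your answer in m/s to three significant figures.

33.0 m/s

From R = (v₀² / g) sin 2θ: v₀ = √(gR / sin 2θ).
v₀ = √(9.81 × 111 / sin 87.20°) = √(1089 / 0.9988) = √1090.2 = 33.02 m/s.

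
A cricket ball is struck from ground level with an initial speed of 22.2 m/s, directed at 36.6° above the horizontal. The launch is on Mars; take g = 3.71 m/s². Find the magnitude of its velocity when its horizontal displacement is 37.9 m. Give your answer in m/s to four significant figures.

Components: vₓ = 22.20 cos 36.6° = 17.82 m/s, v_y0 = 22.20 sin 36.6° = 13.24 m/s.
At x = 37.9 m, t = x/vₓ = 37.9/17.82 = 2.127 s.
Vertical velocity there: v_y = v_y0 − g t = 13.24 − 3.71 × 2.127 = 5.347 m/s.
Speed: √(vₓ² + v_y²) = √(17.82² + 5.347²) = 18.61 m/s.

18.61 m/s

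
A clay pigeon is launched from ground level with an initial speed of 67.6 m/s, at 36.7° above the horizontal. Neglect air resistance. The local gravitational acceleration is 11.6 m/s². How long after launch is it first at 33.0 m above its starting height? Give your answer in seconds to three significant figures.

Resolve: vₓ = 67.60 cos 36.7° = 54.20 m/s and v_y0 = 67.60 sin 36.7° = 40.40 m/s.
Height y(t) = 40.40 t − 5.800 t² = 33.0 gives 5.800 t² − 40.40 t + 33.0 = 0.
Quadratic formula: t = (40.40 ± √866.52) / 11.6 = (40.40 ± 29.44) / 11.6 → t = 0.9451 s or 6.020 s.
The first (ascending) time is 0.9451 s.

0.945 s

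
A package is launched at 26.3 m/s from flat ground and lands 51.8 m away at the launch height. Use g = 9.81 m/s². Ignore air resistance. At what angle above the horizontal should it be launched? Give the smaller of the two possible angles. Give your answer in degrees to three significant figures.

Level-ground range R = v₀² sin(2θ)/g ⇒ sin(2θ) = gR/v₀² = 9.81 × 51.8 / 26.3² = 0.7347.
2θ = 47.28° or 180° − 47.28° = 132.7°, so θ = 23.64° or 66.36°.
The smaller angle is 23.64°.

23.6°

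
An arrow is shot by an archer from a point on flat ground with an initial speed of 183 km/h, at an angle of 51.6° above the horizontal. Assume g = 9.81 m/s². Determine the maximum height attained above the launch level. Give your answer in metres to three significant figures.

80.9 m

Convert: 183 km/h = 183/3.6 = 50.83 m/s.
Horizontal component vₓ = 50.83 cos 51.6° = 31.58 m/s; vertical v_y0 = 50.83 sin 51.6° = 39.84 m/s.
Peak height H = v_y0² / (2g) = 1587.0 / 19.62 = 80.89 m.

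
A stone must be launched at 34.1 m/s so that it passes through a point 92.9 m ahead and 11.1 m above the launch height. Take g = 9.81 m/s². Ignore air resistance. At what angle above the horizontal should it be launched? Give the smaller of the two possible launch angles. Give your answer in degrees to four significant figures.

35.28°

Trajectory: y = x tanθ − g x² (1 + tan²θ)/(2v₀²). With x = 92.9, y = 11.1, v₀ = 34.1, g = 9.81:
36.41 tan²θ − 92.9 tanθ + (47.51) = 0.
tanθ = [92.9 ± √(92.9² − 4 × 36.41 × (47.51))] / (2 × 36.41) = (92.9 ± 41.38) / 72.81, giving tanθ = 0.7075 or 1.844.
θ = 35.28° or 61.53°; the smaller is 35.28°.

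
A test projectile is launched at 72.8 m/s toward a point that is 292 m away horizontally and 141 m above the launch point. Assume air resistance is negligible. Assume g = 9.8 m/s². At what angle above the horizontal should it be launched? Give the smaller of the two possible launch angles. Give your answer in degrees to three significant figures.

46.4°

Trajectory: y = x tanθ − g x² (1 + tan²θ)/(2v₀²). With x = 292, y = 141, v₀ = 72.8, g = 9.80:
78.83 tan²θ − 292 tanθ + (219.8) = 0.
tanθ = [292 ± √(292² − 4 × 78.83 × (219.8))] / (2 × 78.83) = (292 ± 126.3) / 157.7, giving tanθ = 1.051 or 2.653.
θ = 46.43° or 69.35°; the smaller is 46.43°.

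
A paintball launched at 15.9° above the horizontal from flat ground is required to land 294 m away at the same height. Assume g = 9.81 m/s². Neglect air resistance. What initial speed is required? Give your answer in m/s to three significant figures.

From R = (v₀² / g) sin 2θ: v₀ = √(gR / sin 2θ).
v₀ = √(9.81 × 294 / sin 31.80°) = √(2884 / 0.5270) = √5473.2 = 73.98 m/s.

74.0 m/s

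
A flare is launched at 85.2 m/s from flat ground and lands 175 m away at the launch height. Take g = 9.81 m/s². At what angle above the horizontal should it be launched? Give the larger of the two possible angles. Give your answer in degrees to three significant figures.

83.2°

R = v₀² sin 2θ / g gives sin 2θ = gR/v₀² = 9.81·175/85.2² = 0.2365.
2θ = 13.68° or 180° − 13.68° = 166.3°, so θ = 6.840° or 83.16°.
The larger angle is 83.16°.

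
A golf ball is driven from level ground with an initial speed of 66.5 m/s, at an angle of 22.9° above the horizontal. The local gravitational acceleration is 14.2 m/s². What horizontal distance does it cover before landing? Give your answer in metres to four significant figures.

Components: vₓ = 66.50 cos 22.9° = 61.26 m/s, v_y0 = 66.50 sin 22.9° = 25.88 m/s.
Flight time T = 2 v_y0 / g = 3.645 s.
Range: R = vₓ T = 61.26 × 3.645 = 223.3 m.

223.3 m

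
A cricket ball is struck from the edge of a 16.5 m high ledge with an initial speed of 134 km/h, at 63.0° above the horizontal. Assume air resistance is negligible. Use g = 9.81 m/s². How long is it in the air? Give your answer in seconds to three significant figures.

7.23 s

Convert: 134 km/h = 134/3.6 = 37.22 m/s.
Resolve: vₓ = 37.22 cos 63.0° = 16.90 m/s and v_y0 = 37.22 sin 63.0° = 33.17 m/s.
With up positive and y = 0 at the ground: y(t) = 16.5 + (33.17) t − 4.905 t². Setting y = 0 and taking the positive root: t = [33.17 + √(33.17² + 2·9.81·16.5)] / 9.81 = (33.17 + 37.73) / 9.81 = 7.227 s.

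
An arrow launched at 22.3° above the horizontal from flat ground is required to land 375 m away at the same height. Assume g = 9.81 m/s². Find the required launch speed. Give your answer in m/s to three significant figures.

From R = (v₀² / g) sin 2θ: v₀ = √(gR / sin 2θ).
v₀ = √(9.81 × 375 / sin 44.60°) = √(3679 / 0.7022) = √5239.2 = 72.38 m/s.

72.4 m/s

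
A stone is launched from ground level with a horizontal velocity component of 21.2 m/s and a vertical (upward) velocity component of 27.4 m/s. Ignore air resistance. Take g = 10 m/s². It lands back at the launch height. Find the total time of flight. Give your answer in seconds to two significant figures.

Time of flight on level ground: T = 2 v_y0 / g = 2 × 27.40 / 10.0 = 5.480 s.

5.5 s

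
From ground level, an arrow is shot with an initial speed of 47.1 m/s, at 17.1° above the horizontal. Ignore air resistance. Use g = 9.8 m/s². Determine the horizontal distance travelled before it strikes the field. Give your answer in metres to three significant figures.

vₓ = 47.10 cos 17.1° = 45.02 m/s; v_y0 = 47.10 sin 17.1° = 13.85 m/s.
Flight time T = 2 v_y0 / g = 2.826 s.
Horizontal distance R = vₓ T = 45.02 × 2.826 = 127.2 m.

127 m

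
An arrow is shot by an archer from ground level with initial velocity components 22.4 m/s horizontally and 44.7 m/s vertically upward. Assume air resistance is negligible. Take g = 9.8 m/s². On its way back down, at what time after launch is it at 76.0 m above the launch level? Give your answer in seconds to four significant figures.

6.862 s

Require v_y0 t − ½ g t² = 76.0, i.e. 4.900 t² − 44.70 t + 76.0 = 0.
t = [44.70 ± √(44.70² − 2·9.80·76.0)] / 9.80 = (44.70 ± 22.55) / 9.80, so t = 2.260 s or t = 6.862 s.
The descending-branch root is 6.862 s.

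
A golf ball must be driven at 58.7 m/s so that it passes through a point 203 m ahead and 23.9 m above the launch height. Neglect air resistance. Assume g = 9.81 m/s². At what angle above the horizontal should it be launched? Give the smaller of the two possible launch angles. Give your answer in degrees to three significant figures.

Trajectory: y = x tanθ − g x² (1 + tan²θ)/(2v₀²). With x = 203, y = 23.9, v₀ = 58.7, g = 9.81:
58.66 tan²θ − 203 tanθ + (82.56) = 0.
tanθ = [203 ± √(203² − 4 × 58.66 × (82.56))] / (2 × 58.66) = (203 ± 147.8) / 117.3, giving tanθ = 0.4707 or 2.990.
θ = 25.21° or 71.51°; the smaller is 25.21°.

25.2°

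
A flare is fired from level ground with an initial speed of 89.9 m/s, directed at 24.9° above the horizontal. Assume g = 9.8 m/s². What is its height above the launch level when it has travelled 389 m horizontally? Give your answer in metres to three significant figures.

69.1 m

Horizontal component vₓ = 89.90 cos 24.9° = 81.54 m/s; vertical v_y0 = 89.90 sin 24.9° = 37.85 m/s.
x = vₓ t ⇒ t = 389/81.54 = 4.770 s.
Height: y = v_y0 t − ½ g t² = 37.85 × 4.770 − 4.900 × 4.770² = 180.6 − 111.5 = 69.06 m.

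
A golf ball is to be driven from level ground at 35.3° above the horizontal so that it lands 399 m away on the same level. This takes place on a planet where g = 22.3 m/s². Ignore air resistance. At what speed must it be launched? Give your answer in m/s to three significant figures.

On level ground R = v₀² sin 2θ / g ⇒ v₀ = √(gR / sin 2θ).
v₀ = √(22.3 × 399 / sin 70.60°) = √(8898 / 0.9432) = √9433.3 = 97.13 m/s.

97.1 m/s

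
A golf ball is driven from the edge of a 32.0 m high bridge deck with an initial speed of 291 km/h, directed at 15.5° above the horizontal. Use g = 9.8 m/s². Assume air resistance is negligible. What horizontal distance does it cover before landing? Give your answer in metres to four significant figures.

Convert: 291 km/h = 291/3.6 = 80.83 m/s.
vₓ = 80.83 cos 15.5° = 77.89 m/s; v_y0 = 80.83 sin 15.5° = 21.60 m/s.
With up positive and y = 0 at the ground: y(t) = 32.0 + (21.60) t − 4.900 t². Setting y = 0 and taking the positive root: t = [21.60 + √(21.60² + 2·9.80·32.0)] / 9.80 = (21.60 + 33.07) / 9.80 = 5.579 s.
Horizontal distance: R = vₓ t = 77.89 × 5.579 = 434.6 m.

434.6 m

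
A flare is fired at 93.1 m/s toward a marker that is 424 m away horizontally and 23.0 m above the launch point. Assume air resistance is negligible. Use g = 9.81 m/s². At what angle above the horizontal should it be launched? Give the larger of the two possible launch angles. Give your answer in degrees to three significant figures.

75.4°

Trajectory: y = x tanθ − g x² (1 + tan²θ)/(2v₀²). With x = 424, y = 23.0, v₀ = 93.1, g = 9.81:
101.7 tan²θ − 424 tanθ + (124.7) = 0.
tanθ = [424 ± √(424² − 4 × 101.7 × (124.7))] / (2 × 101.7) = (424 ± 359.2) / 203.5, giving tanθ = 0.3185 or 3.849.
θ = 17.67° or 75.44°; the larger is 75.44°.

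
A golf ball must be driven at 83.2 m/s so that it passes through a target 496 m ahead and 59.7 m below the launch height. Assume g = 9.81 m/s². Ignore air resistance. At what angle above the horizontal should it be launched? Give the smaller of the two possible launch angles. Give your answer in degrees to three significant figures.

14.2°

Trajectory: y = x tanθ − g x² (1 + tan²θ)/(2v₀²). With x = 496, y = −59.7, v₀ = 83.2, g = 9.81:
174.3 tan²θ − 496 tanθ + (114.6) = 0.
tanθ = [496 ± √(496² − 4 × 174.3 × (114.6))] / (2 × 174.3) = (496 ± 407.5) / 348.6, giving tanθ = 0.2537 or 2.592.
θ = 14.24° or 68.90°; the smaller is 14.24°.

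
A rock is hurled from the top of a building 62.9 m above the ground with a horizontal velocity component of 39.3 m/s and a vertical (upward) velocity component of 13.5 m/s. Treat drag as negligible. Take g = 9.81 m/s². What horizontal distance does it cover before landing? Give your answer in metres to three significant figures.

Vertical motion (up positive, ground at y = 0): 4.905 t² − (13.50) t − 62.9 = 0, so t = (13.50 + √(13.50² + 2·9.81·62.9)) / 9.81 = (13.50 + 37.63) / 9.81 = 5.212 s.
Horizontal distance: R = vₓ t = 39.30 × 5.212 = 204.9 m.

205 m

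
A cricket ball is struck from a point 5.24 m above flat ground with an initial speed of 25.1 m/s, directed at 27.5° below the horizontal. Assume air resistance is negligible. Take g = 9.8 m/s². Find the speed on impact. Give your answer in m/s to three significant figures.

27.1 m/s

Components: vₓ = 25.10 cos 27.5° = 22.26 m/s, v_y0 = −11.59 m/s (downward).
With up positive and y = 0 at the ground: y(t) = 5.24 + (−11.59) t − 4.900 t². Setting y = 0 and taking the positive root: t = [−11.59 + √(11.59² + 2·9.80·5.24)] / 9.80 = (−11.59 + 15.40) / 9.80 = 0.3884 s.
Vertical velocity at impact: v_y = v_y0 − g t = −11.59 − 9.80 × 0.3884 = −15.40 m/s.
Speed: |v| = √(vₓ² + v_y²) = √(22.26² + 15.40²) = 27.07 m/s.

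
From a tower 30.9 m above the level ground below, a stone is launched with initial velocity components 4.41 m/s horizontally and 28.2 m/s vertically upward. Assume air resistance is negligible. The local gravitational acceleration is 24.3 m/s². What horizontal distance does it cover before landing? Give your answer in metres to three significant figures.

13.8 m

The projectile lands when y = 30.9 + (28.20) t − ½·24.3·t² = 0. Positive root: t = (28.20 + √(28.20² + 2·24.3·30.9)) / 24.3 = (28.20 + 47.93) / 24.3 = 3.133 s.
Horizontal distance: R = vₓ t = 4.410 × 3.133 = 13.82 m.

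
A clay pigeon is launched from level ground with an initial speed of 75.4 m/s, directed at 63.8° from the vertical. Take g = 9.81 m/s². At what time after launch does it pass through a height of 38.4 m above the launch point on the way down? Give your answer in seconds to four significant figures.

Resolve: vₓ = 75.40 sin 63.8° = 67.65 m/s and v_y0 = 75.40 cos 63.8° = 33.29 m/s.
Height y(t) = 33.29 t − 4.905 t² = 38.4 gives 4.905 t² − 33.29 t + 38.4 = 0.
Quadratic formula: t = (33.29 ± √354.79) / 9.81 = (33.29 ± 18.84) / 9.81 → t = 1.473 s or 5.313 s.
The descending-branch root is 5.313 s.

5.313 s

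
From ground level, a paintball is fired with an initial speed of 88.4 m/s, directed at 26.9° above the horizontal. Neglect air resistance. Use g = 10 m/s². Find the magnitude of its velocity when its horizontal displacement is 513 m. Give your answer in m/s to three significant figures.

vₓ = 88.40 cos 26.9° = 78.83 m/s; v_y0 = 88.40 sin 26.9° = 40.00 m/s.
Time to reach x = 513 m: t = x/vₓ = 513/78.83 = 6.507 s.
Vertical velocity there: v_y = v_y0 − g t = 40.00 − 10.0 × 6.507 = −25.08 m/s.
Speed: √(vₓ² + v_y²) = √(78.83² + 25.08²) = 82.73 m/s.

82.7 m/s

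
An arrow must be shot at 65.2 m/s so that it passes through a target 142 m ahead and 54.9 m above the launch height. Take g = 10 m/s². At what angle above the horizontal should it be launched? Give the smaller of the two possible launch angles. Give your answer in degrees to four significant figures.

31.69°

Trajectory: y = x tanθ − g x² (1 + tan²θ)/(2v₀²). With x = 142, y = 54.9, v₀ = 65.2, g = 10.0:
23.72 tan²θ − 142 tanθ + (78.62) = 0.
tanθ = [142 ± √(142² − 4 × 23.72 × (78.62))] / (2 × 23.72) = (142 ± 112.7) / 47.43, giving tanθ = 0.6173 or 5.370.
θ = 31.69° or 79.45°; the smaller is 31.69°.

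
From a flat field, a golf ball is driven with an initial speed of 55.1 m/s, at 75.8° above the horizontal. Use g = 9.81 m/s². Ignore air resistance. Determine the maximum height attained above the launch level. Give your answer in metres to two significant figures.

150 m

Horizontal component vₓ = 55.10 cos 75.8° = 13.52 m/s; vertical v_y0 = 55.10 sin 75.8° = 53.42 m/s.
Peak height H = v_y0² / (2g) = 2853.3 / 19.62 = 145.4 m.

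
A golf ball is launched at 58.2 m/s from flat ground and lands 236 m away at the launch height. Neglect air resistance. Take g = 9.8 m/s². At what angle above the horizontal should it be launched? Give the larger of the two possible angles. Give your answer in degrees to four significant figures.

From R = (v₀²/g) sin 2θ: sin 2θ = 9.80 × 236 / 3387.2 = 0.6828.
2θ = 43.06° or 180° − 43.06° = 136.9°, so θ = 21.53° or 68.47°.
The larger angle is 68.47°.

68.47°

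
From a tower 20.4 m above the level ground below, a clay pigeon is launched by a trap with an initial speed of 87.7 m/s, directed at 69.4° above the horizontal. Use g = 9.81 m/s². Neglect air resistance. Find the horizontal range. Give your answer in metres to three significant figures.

524 m

Components: vₓ = 87.70 cos 69.4° = 30.86 m/s, v_y0 = 87.70 sin 69.4° = 82.09 m/s.
With up positive and y = 0 at the ground: y(t) = 20.4 + (82.09) t − 4.905 t². Setting y = 0 and taking the positive root: t = [82.09 + √(82.09² + 2·9.81·20.4)] / 9.81 = (82.09 + 84.50) / 9.81 = 16.98 s.
Horizontal distance: R = vₓ t = 30.86 × 16.98 = 524.0 m.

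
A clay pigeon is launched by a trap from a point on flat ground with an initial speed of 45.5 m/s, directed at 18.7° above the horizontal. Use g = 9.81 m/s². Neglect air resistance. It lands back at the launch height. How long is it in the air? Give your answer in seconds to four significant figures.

2.974 s

Components: vₓ = 45.50 cos 18.7° = 43.10 m/s, v_y0 = 45.50 sin 18.7° = 14.59 m/s.
Landing at launch height ⇒ T = 2 v_y0 / g = 2 × 14.59 / 9.81 = 2.974 s.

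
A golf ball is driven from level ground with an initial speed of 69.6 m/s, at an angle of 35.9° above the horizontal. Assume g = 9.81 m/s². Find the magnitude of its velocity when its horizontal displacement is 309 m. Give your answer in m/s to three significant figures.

vₓ = 69.60 cos 35.9° = 56.38 m/s; v_y0 = 69.60 sin 35.9° = 40.81 m/s.
At x = 309 m, t = x/vₓ = 309/56.38 = 5.481 s.
Vertical velocity there: v_y = v_y0 − g t = 40.81 − 9.81 × 5.481 = −12.95 m/s.
Speed: √(vₓ² + v_y²) = √(56.38² + 12.95²) = 57.85 m/s.

57.8 m/s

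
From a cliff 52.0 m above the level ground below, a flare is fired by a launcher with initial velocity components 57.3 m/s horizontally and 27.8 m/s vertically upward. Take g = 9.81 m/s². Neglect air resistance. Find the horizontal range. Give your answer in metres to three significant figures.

Vertical motion (up positive, ground at y = 0): 4.905 t² − (27.80) t − 52.0 = 0, so t = (27.80 + √(27.80² + 2·9.81·52.0)) / 9.81 = (27.80 + 42.34) / 9.81 = 7.150 s.
Horizontal distance: R = vₓ t = 57.30 × 7.150 = 409.7 m.

410 m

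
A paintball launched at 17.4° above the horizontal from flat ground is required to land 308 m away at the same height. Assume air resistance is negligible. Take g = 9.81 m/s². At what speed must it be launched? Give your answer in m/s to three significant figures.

72.8 m/s

From R = (v₀² / g) sin 2θ: v₀ = √(gR / sin 2θ).
v₀ = √(9.81 × 308 / sin 34.80°) = √(3021 / 0.5707) = √5294.2 = 72.76 m/s.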